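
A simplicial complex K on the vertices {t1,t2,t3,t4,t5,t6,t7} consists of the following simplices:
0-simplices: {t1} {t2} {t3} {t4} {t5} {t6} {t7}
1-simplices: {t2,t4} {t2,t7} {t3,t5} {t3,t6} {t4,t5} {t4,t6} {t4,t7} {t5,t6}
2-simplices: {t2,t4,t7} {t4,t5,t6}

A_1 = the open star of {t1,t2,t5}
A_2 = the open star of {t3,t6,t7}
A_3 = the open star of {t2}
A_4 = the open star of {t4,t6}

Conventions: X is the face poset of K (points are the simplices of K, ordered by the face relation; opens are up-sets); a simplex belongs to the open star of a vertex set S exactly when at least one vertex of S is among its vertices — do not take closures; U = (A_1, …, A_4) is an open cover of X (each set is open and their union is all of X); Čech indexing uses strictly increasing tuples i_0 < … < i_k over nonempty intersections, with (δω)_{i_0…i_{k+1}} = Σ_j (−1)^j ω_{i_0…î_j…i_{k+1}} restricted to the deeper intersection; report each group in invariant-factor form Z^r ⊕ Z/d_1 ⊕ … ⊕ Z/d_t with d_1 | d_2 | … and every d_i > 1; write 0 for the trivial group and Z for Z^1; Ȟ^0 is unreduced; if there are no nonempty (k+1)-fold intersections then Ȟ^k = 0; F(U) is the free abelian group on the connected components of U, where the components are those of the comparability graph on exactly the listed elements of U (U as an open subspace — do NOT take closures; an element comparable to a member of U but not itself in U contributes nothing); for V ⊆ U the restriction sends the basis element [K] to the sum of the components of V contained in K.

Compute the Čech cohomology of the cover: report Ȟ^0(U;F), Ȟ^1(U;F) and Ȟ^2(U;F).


nonempty intersections:
  A1={{t1},{t2},{t5},{t2,t4},{t2,t7},{t3,t5},{t4,t5},{t5,t6},{t2,t4,t7},{t4,t5,t6}} A2={{t3},{t6},{t7},{t2,t7},{t3,t5},{t3,t6},{t4,t6},{t4,t7},{t5,t6},{t2,t4,t7},{t4,t5,t6}} A3={{t2},{t2,t4},{t2,t7},{t2,t4,t7}} A4={{t4},{t6},{t2,t4},{t3,t6},{t4,t5},{t4,t6},{t4,t7},{t5,t6},{t2,t4,t7},{t4,t5,t6}}
  A12={{t2,t7},{t3,t5},{t5,t6},{t2,t4,t7},{t4,t5,t6}} A13={{t2},{t2,t4},{t2,t7},{t2,t4,t7}} A14={{t2,t4},{t4,t5},{t5,t6},{t2,t4,t7},{t4,t5,t6}} A23={{t2,t7},{t2,t4,t7}} A24={{t6},{t3,t6},{t4,t6},{t4,t7},{t5,t6},{t2,t4,t7},{t4,t5,t6}} A34={{t2,t4},{t2,t4,t7}}
  A123={{t2,t7},{t2,t4,t7}} A124={{t5,t6},{t2,t4,t7},{t4,t5,t6}} A134={{t2,t4},{t2,t4,t7}} A234={{t2,t4,t7}}
  A1234={{t2,t4,t7}}
components per intersection:
  A1: {{t1}} {{t2},{t2,t4},{t2,t7},{t2,t4,t7}} {{t5},{t3,t5},{t4,t5},{t5,t6},{t4,t5,t6}}
  A2: {{t3},{t6},{t3,t5},{t3,t6},{t4,t6},{t5,t6},{t4,t5,t6}} {{t7},{t2,t7},{t4,t7},{t2,t4,t7}}
  A3: {{t2},{t2,t4},{t2,t7},{t2,t4,t7}}
  A4: {{t4},{t6},{t2,t4},{t3,t6},{t4,t5},{t4,t6},{t4,t7},{t5,t6},{t2,t4,t7},{t4,t5,t6}}
  A12: {{t2,t7},{t2,t4,t7}} {{t3,t5}} {{t5,t6},{t4,t5,t6}}
  A13: {{t2},{t2,t4},{t2,t7},{t2,t4,t7}}
  A14: {{t2,t4},{t2,t4,t7}} {{t4,t5},{t5,t6},{t4,t5,t6}}
  A23: {{t2,t7},{t2,t4,t7}}
  A24: {{t6},{t3,t6},{t4,t6},{t5,t6},{t4,t5,t6}} {{t4,t7},{t2,t4,t7}}
  A34: {{t2,t4},{t2,t4,t7}}
  A123: {{t2,t7},{t2,t4,t7}}
  A124: {{t5,t6},{t4,t5,t6}} {{t2,t4,t7}}
  A134: {{t2,t4},{t2,t4,t7}}
  A234: {{t2,t4,t7}}
  A1234: {{t2,t4,t7}}
C dims 7,10,5,1; δ0: rk 5, SNF 1^5; δ1: rk 4, SNF 1^4; δ2: rk 1, SNF 1^1
Ȟ^0: (7−5)−0=2 ⇒ Z^2
Ȟ^1: (10−4)−5=1 ⇒ Z
Ȟ^2: (5−1)−4=0 ⇒ 0

Ȟ^0 = Z^2, Ȟ^1 = Z and Ȟ^2 = 0


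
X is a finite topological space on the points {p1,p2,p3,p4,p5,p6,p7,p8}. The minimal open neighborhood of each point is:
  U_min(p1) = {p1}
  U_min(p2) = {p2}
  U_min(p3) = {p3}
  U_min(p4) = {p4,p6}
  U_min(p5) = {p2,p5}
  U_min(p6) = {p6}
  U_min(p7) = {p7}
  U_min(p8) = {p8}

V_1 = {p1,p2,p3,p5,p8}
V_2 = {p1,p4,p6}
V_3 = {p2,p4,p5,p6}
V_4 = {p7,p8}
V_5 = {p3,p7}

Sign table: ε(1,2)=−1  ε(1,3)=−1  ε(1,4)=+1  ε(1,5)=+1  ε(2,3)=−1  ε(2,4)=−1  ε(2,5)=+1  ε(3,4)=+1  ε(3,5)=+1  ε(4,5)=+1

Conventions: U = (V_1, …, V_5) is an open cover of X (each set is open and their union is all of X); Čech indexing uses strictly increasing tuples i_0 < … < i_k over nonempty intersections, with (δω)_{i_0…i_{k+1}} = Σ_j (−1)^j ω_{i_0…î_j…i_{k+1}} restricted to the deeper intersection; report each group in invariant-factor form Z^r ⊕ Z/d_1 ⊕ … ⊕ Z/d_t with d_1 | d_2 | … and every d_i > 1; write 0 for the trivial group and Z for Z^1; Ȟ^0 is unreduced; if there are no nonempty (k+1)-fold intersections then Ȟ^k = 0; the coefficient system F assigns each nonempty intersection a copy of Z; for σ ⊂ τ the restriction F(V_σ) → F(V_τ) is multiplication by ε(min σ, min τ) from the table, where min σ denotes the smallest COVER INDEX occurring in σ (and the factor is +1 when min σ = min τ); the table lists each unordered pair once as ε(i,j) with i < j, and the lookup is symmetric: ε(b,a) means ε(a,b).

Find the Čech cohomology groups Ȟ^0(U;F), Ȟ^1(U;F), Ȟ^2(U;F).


nonempty overlaps:
  V12={p1} V13={p2,p5} V14={p8} V15={p3} V23={p4,p6} V45={p7}
C dims 5,6; δ0: rk 5, SNF 1^4·2
degree 0: 5−5−0 = 0 → Ȟ^0 ≅ 0
degree 1: 6−0−5 = 1 plus torsion [2] → Ȟ^1 ≅ Z ⊕ Z/2
degree 2: 0−0−0 = 0 → Ȟ^2 ≅ 0

Ȟ^0 ≅ 0, Ȟ^1 ≅ Z ⊕ Z/2 and Ȟ^2 ≅ 0


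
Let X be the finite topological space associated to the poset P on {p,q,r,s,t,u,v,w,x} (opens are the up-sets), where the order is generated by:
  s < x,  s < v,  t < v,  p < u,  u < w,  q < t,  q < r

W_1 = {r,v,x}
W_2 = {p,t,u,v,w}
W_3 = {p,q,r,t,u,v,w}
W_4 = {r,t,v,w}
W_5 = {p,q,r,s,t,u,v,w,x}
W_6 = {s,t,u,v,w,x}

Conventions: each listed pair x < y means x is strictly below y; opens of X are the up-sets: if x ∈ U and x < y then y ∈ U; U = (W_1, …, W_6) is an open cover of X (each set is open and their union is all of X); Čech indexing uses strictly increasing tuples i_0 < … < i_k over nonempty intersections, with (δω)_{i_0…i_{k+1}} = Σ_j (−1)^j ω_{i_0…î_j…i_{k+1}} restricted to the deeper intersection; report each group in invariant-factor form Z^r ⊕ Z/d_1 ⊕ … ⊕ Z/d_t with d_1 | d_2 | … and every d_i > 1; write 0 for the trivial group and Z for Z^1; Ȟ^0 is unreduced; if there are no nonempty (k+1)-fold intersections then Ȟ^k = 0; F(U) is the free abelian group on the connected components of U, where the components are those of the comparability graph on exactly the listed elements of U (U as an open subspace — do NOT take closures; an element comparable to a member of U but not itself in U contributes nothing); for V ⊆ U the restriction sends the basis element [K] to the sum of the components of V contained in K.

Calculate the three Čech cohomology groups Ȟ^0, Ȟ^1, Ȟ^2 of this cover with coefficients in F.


Ȟ^0 = Z^2, Ȟ^1 = 0 and Ȟ^2 = 0

nerve simplices:
  W12={v} W13={r,v} W14={r,v} W15={r,v,x} W16={v,x} W23={p,t,u,v,w} W24={t,v,w} W25={p,t,u,v,w} W26={t,u,v,w} W34={r,t,v,w} W35={p,q,r,t,u,v,w} W36={t,u,v,w} W45={r,t,v,w} W46={t,v,w} W56={s,t,u,v,w,x}
  W123={v} W124={v} W125={v} W126={v} W134={r,v} W135={r,v} W136={v} W145={r,v} W146={v} W156={v,x} W234={t,v,w} W235={p,t,u,v,w} W236={t,u,v,w} W245={t,v,w} W246={t,v,w} W256={t,u,v,w} W345={r,t,v,w} W346={t,v,w} W356={t,u,v,w} W456={t,v,w}
  W1234={v} W1235={v} W1236={v} W1245={v} W1246={v} W1256={v} W1345={r,v} W1346={v} W1356={v} W1456={v} W2345={t,v,w} W2346={t,v,w} W2356={t,u,v,w} W2456={t,v,w} W3456={t,v,w}
  W12345={v} W12346={v} W12356={v} W12456={v} W13456={v} W23456={t,v,w}
  W123456={v}
components per intersection:
  W1: {r} {v} {x}
  W2: {p,u,w} {t,v}
  W3: {p,u,w} {q,r,t,v}
  W4: {r} {t,v} {w}
  W5: {p,u,w} {q,r,s,t,v,x}
  W6: {s,t,v,x} {u,w}
  W12: {v}
  W13: {r} {v}
  W14: {r} {v}
  W15: {r} {v} {x}
  W16: {v} {x}
  W23: {p,u,w} {t,v}
  W24: {t,v} {w}
  W25: {p,u,w} {t,v}
  W26: {t,v} {u,w}
  W34: {r} {t,v} {w}
  W35: {p,u,w} {q,r,t,v}
  W36: {t,v} {u,w}
  W45: {r} {t,v} {w}
  W46: {t,v} {w}
  W56: {s,t,v,x} {u,w}
  W123: {v}
  W124: {v}
  W125: {v}
  W126: {v}
  W134: {r} {v}
  W135: {r} {v}
  W136: {v}
  W145: {r} {v}
  W146: {v}
  W156: {v} {x}
  W234: {t,v} {w}
  W235: {p,u,w} {t,v}
  W236: {t,v} {u,w}
  W245: {t,v} {w}
  W246: {t,v} {w}
  W256: {t,v} {u,w}
  W345: {r} {t,v} {w}
  W346: {t,v} {w}
  W356: {t,v} {u,w}
  W456: {t,v} {w}
  W1234: {v}
  W1235: {v}
  W1236: {v}
  W1245: {v}
  W1246: {v}
  W1256: {v}
  W1345: {r} {v}
  W1346: {v}
  W1356: {v}
  W1456: {v}
  W2345: {t,v} {w}
  W2346: {t,v} {w}
  W2356: {t,v} {u,w}
  W2456: {t,v} {w}
  W3456: {t,v} {w}
  W12345: {v}
  W12346: {v}
  W12356: {v}
  W12456: {v}
  W13456: {v}
  W23456: {t,v} {w}
  W123456: {v}
C dims 14,32,35,21; δ0: rk 12, SNF 1^12; δ1: rk 20, SNF 1^20; δ2: rk 15, SNF 1^15
degree 0: 14−12−0 = 2 → Ȟ^0 ≅ Z^2
degree 1: 32−20−12 = 0 → Ȟ^1 ≅ 0
degree 2: 35−15−20 = 0 → Ȟ^2 ≅ 0


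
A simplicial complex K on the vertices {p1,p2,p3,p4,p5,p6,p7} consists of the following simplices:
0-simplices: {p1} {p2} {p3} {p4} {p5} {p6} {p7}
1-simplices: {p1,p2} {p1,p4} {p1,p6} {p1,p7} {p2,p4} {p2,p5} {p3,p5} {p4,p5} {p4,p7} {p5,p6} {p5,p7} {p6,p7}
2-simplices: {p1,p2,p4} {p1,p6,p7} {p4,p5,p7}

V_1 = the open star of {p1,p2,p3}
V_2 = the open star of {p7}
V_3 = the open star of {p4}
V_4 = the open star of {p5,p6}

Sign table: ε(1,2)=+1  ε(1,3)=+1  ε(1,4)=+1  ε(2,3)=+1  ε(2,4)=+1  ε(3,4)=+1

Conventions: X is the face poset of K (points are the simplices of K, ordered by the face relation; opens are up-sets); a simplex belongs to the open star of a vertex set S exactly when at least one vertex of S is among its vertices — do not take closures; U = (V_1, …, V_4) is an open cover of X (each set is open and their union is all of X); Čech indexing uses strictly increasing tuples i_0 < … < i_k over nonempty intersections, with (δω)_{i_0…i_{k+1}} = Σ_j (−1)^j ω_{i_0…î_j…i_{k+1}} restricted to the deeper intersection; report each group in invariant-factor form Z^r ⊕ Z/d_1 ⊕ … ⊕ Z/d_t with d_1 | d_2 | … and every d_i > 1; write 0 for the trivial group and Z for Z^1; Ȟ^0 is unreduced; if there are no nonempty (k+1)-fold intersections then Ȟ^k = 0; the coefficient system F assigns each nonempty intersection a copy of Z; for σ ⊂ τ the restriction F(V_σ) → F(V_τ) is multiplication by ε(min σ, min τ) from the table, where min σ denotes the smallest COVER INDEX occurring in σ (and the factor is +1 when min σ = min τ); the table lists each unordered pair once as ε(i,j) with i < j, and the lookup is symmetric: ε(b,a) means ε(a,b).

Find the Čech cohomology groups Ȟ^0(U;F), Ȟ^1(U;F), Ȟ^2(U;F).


nonempty intersections:
  V1={{p1},{p2},{p3},{p1,p2},{p1,p4},{p1,p6},{p1,p7},{p2,p4},{p2,p5},{p3,p5},{p1,p2,p4},{p1,p6,p7}} V2={{p7},{p1,p7},{p4,p7},{p5,p7},{p6,p7},{p1,p6,p7},{p4,p5,p7}} V3={{p4},{p1,p4},{p2,p4},{p4,p5},{p4,p7},{p1,p2,p4},{p4,p5,p7}} V4={{p5},{p6},{p1,p6},{p2,p5},{p3,p5},{p4,p5},{p5,p6},{p5,p7},{p6,p7},{p1,p6,p7},{p4,p5,p7}}
  V12={{p1,p7},{p1,p6,p7}} V13={{p1,p4},{p2,p4},{p1,p2,p4}} V14={{p1,p6},{p2,p5},{p3,p5},{p1,p6,p7}} V23={{p4,p7},{p4,p5,p7}} V24={{p5,p7},{p6,p7},{p1,p6,p7},{p4,p5,p7}} V34={{p4,p5},{p4,p5,p7}}
  V124={{p1,p6,p7}} V234={{p4,p5,p7}}
C dims 4,6,2; δ0: rk 3, SNF 1^3; δ1: rk 2, SNF 1^2
Ȟ^0: (4−3)−0=1 ⇒ Z
Ȟ^1: (6−2)−3=1 ⇒ Z
Ȟ^2: (2−0)−2=0 ⇒ 0

Ȟ^0(U;F) ≅ Z, Ȟ^1(U;F) ≅ Z and Ȟ^2(U;F) ≅ 0


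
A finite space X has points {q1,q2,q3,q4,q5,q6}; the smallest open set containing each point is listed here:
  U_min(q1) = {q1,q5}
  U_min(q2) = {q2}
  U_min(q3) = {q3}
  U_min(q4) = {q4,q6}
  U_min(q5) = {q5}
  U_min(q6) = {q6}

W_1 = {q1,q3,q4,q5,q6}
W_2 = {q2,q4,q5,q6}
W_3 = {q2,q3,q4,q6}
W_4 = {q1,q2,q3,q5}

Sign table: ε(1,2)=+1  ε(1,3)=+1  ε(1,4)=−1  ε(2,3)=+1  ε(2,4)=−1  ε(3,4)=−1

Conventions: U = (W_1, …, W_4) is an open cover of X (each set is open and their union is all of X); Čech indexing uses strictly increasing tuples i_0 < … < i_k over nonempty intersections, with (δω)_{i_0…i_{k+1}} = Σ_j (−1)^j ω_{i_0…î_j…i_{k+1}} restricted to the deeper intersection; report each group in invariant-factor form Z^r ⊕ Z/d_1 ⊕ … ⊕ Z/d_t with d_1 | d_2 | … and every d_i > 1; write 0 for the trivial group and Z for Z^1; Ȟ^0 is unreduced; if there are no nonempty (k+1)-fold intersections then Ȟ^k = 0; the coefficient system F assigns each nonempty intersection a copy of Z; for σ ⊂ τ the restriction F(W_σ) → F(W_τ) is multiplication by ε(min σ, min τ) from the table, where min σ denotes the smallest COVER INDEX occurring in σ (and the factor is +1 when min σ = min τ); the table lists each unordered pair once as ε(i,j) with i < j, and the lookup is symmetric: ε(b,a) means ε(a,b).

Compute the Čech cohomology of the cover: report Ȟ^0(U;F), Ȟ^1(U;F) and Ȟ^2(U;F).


Ȟ^0(U;F) ≅ Z,  Ȟ^1(U;F) ≅ 0,  Ȟ^2(U;F) ≅ Z

cover nerve:
  W12={q4,q5,q6} W13={q3,q4,q6} W14={q1,q3,q5} W23={q2,q4,q6} W24={q2,q5} W34={q2,q3}
  W123={q4,q6} W124={q5} W134={q3} W234={q2}
C dims 4,6,4; δ0: rk 3, SNF 1^3; δ1: rk 3, SNF 1^3
Ȟ^0: (4−3)−0=1 ⇒ Z
Ȟ^1: (6−3)−3=0 ⇒ 0
Ȟ^2: (4−0)−3=1 ⇒ Z


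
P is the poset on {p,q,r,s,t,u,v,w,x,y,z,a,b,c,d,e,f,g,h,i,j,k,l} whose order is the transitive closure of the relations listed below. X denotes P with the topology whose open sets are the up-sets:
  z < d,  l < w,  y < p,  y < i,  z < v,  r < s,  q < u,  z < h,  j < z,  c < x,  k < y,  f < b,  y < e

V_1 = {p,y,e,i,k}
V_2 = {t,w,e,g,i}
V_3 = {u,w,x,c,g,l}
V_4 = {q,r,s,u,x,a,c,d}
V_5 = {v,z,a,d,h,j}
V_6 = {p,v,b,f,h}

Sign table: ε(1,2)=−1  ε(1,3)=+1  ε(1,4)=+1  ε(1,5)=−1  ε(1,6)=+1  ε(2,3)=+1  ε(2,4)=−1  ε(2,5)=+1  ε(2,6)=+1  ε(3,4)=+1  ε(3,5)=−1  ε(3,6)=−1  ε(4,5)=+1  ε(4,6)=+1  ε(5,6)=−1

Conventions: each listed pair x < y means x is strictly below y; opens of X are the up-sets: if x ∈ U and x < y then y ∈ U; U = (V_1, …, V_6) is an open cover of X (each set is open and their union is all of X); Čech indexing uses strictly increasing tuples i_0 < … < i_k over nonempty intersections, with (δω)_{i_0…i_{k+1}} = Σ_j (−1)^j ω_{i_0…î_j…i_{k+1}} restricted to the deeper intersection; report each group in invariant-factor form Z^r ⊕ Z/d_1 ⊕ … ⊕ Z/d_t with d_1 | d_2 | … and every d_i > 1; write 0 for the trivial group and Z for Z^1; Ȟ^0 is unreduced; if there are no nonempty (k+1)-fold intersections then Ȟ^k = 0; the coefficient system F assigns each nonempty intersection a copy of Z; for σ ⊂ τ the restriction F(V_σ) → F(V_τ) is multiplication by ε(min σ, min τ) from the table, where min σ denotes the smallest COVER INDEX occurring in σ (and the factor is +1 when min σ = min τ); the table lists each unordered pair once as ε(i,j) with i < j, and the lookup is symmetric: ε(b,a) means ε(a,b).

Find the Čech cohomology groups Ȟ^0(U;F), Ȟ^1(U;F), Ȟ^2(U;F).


nerve of the cover:
  V12={e,i} V16={p} V23={w,g} V34={u,x,c} V45={a,d} V56={v,h}
C dims 6,6; δ0: rk 5, SNF 1^5
Ȟ^0 = (6 − 5) − 0 = 1, so Ȟ^0 ≅ Z
Ȟ^1 = (6 − 0) − 5 = 1, so Ȟ^1 ≅ Z
Ȟ^2 = (0 − 0) − 0 = 0, so Ȟ^2 ≅ 0

Ȟ^0 ≅ Z, Ȟ^1 ≅ Z, Ȟ^2 ≅ 0


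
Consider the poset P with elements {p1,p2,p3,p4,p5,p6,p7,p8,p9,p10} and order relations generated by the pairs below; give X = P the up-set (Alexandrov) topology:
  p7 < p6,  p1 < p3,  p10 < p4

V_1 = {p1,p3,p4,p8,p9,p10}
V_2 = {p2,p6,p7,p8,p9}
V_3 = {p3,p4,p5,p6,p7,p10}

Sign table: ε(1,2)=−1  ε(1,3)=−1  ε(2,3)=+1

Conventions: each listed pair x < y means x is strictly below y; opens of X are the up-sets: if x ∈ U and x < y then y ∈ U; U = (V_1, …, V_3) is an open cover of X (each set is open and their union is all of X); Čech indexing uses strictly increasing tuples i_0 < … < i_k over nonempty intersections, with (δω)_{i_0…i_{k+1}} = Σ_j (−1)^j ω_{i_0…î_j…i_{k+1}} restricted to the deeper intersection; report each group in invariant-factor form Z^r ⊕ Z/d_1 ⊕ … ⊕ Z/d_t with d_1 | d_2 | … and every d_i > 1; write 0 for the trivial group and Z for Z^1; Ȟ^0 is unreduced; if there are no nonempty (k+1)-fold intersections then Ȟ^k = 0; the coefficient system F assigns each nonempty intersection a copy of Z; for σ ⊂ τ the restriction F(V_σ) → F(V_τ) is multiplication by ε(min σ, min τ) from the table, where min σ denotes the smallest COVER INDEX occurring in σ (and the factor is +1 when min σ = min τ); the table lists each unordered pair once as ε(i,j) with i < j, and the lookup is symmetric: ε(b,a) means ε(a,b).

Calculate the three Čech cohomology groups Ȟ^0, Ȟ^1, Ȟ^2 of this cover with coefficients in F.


nerve of the cover:
  V12={p8,p9} V13={p3,p4,p10} V23={p6,p7}
C dims 3,3; δ0: rk 2, SNF 1^2
Ȟ^0 = (3 − 2) − 0 = 1, so Ȟ^0 ≅ Z
Ȟ^1 = (3 − 0) − 2 = 1, so Ȟ^1 ≅ Z
Ȟ^2 = (0 − 0) − 0 = 0, so Ȟ^2 ≅ 0

Ȟ^0(U;F) ≅ Z, Ȟ^1(U;F) ≅ Z and Ȟ^2(U;F) ≅ 0


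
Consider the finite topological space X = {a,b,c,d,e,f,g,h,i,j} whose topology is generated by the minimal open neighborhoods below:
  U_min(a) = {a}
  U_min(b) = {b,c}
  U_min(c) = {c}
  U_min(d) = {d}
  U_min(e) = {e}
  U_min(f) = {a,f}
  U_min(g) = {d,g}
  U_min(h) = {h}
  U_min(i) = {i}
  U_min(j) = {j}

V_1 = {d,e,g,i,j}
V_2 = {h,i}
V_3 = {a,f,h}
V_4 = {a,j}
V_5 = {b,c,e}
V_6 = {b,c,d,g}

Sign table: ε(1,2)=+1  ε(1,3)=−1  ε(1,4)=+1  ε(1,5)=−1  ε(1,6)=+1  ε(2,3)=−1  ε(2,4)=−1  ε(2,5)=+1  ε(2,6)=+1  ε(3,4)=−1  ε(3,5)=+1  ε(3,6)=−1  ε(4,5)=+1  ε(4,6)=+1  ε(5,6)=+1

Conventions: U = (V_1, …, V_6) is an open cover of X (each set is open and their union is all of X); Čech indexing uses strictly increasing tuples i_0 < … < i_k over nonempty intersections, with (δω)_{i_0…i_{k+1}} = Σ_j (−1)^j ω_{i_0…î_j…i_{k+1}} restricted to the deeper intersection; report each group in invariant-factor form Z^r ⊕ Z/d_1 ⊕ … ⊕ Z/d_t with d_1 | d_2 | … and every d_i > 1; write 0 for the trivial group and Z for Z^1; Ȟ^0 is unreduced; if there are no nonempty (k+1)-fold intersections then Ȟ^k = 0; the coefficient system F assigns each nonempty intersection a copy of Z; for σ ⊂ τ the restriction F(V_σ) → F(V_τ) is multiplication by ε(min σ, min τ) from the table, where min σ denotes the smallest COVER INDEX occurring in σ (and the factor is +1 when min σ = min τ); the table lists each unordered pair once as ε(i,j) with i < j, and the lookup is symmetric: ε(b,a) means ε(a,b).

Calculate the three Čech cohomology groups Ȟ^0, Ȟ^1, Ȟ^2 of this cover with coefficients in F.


Ȟ^0 = 0; Ȟ^1 = Z ⊕ Z/2; Ȟ^2 = 0

intersection data:
  V12={i} V14={j} V15={e} V16={d,g} V23={h} V34={a} V56={b,c}
C dims 6,7; δ0: rk 6, SNF 1^5·2
Ȟ^0 = (6 − 6) − 0 = 0, so Ȟ^0 ≅ 0
Ȟ^1 = (7 − 0) − 6 = 1 plus torsion [2], so Ȟ^1 ≅ Z ⊕ Z/2
Ȟ^2 = (0 − 0) − 0 = 0, so Ȟ^2 ≅ 0


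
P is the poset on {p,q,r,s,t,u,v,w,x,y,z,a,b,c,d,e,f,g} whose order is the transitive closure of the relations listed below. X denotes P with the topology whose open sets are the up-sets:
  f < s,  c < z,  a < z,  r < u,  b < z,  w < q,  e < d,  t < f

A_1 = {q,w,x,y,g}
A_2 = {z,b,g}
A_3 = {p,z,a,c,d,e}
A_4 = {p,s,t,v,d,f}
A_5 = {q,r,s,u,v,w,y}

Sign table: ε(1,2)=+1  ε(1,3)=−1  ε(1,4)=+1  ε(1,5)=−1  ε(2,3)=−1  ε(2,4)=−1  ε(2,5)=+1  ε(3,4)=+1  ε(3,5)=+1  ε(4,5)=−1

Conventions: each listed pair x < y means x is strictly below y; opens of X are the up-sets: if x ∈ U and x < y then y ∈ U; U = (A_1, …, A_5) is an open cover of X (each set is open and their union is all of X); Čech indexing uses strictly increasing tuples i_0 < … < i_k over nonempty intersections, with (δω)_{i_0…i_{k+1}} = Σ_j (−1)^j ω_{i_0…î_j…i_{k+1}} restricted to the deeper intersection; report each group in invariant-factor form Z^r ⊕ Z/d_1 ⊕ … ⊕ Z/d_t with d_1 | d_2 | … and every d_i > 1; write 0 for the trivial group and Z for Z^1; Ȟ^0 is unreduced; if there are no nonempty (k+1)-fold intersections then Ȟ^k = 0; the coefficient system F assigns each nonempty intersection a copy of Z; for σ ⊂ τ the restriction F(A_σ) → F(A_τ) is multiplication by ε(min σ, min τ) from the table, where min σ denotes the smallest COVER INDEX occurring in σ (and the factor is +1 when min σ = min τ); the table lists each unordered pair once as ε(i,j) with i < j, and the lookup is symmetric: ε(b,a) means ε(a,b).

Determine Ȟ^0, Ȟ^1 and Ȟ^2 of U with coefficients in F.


Ȟ^0 ≅ 0; Ȟ^1 ≅ Z/2; Ȟ^2 ≅ 0

nerve simplices:
  A12={g} A15={q,w,y} A23={z} A34={p,d} A45={s,v}
C dims 5,5; δ0: rk 5, SNF 1^4·2
degree 0: 5−5−0 = 0 → Ȟ^0 ≅ 0
degree 1: 5−0−5 = 0 plus torsion [2] → Ȟ^1 ≅ Z/2
degree 2: 0−0−0 = 0 → Ȟ^2 ≅ 0


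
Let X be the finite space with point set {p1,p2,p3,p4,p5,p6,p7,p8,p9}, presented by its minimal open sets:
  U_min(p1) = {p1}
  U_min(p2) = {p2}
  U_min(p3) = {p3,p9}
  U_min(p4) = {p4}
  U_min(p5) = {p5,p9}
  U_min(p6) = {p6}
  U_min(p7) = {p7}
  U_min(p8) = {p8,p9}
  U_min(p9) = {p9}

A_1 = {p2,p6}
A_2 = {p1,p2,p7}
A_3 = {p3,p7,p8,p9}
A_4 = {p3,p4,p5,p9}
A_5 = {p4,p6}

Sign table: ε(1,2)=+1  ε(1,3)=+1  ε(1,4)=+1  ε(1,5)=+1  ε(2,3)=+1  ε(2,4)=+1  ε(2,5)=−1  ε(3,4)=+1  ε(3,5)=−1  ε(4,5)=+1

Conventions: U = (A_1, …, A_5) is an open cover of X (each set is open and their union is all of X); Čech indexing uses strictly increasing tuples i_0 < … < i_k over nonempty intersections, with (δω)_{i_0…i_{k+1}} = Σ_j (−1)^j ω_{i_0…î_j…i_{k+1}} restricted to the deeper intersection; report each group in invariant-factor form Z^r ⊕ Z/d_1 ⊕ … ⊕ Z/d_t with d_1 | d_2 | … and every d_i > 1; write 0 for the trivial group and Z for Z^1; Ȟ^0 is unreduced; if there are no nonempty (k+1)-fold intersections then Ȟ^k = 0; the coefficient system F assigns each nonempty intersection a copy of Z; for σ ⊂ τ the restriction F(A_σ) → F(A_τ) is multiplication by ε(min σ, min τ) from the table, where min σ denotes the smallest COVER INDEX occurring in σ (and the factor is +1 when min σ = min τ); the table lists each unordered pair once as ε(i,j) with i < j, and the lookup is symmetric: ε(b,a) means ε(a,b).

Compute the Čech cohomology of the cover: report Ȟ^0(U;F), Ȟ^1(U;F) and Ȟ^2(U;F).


nonempty intersections:
  A12={p2} A15={p6} A23={p7} A34={p3,p9} A45={p4}
C dims 5,5; δ0: rk 4, SNF 1^4
Ȟ^0: (5−4)−0=1 ⇒ Z
Ȟ^1: (5−0)−4=1 ⇒ Z
Ȟ^2: (0−0)−0=0 ⇒ 0

Ȟ^0(U;F) ≅ Z, Ȟ^1(U;F) ≅ Z, Ȟ^2(U;F) ≅ 0


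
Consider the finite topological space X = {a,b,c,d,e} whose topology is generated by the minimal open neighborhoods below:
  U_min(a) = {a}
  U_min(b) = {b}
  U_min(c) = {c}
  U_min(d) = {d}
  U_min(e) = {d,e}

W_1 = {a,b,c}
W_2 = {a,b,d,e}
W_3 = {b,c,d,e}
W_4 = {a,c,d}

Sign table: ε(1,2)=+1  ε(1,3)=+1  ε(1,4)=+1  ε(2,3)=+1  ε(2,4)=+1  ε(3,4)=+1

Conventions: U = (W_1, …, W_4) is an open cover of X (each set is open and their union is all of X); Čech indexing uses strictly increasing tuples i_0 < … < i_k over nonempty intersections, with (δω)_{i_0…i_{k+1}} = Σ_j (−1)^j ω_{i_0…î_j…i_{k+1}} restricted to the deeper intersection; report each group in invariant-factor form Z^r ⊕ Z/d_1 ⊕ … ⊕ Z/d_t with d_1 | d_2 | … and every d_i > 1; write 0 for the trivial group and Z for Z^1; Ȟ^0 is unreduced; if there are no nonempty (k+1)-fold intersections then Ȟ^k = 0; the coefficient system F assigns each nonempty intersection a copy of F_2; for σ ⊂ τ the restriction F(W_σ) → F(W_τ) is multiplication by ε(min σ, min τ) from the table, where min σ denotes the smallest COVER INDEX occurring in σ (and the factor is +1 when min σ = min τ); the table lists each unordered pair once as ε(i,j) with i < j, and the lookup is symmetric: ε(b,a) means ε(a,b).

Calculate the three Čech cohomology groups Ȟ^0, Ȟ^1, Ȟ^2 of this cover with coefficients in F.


Ȟ^0 = Z/2, Ȟ^1 = 0 and Ȟ^2 = Z/2

nonempty overlaps:
  W12={a,b} W13={b,c} W14={a,c} W23={b,d,e} W24={a,d} W34={c,d}
  W123={b} W124={a} W134={c} W234={d}
C dims 4,6,4; δ0: rk_F2 3; δ1: rk_F2 3
degree 0: 4−3−0 = 1 → Ȟ^0 ≅ Z/2
degree 1: 6−3−3 = 0 → Ȟ^1 ≅ 0
degree 2: 4−0−3 = 1 → Ȟ^2 ≅ Z/2


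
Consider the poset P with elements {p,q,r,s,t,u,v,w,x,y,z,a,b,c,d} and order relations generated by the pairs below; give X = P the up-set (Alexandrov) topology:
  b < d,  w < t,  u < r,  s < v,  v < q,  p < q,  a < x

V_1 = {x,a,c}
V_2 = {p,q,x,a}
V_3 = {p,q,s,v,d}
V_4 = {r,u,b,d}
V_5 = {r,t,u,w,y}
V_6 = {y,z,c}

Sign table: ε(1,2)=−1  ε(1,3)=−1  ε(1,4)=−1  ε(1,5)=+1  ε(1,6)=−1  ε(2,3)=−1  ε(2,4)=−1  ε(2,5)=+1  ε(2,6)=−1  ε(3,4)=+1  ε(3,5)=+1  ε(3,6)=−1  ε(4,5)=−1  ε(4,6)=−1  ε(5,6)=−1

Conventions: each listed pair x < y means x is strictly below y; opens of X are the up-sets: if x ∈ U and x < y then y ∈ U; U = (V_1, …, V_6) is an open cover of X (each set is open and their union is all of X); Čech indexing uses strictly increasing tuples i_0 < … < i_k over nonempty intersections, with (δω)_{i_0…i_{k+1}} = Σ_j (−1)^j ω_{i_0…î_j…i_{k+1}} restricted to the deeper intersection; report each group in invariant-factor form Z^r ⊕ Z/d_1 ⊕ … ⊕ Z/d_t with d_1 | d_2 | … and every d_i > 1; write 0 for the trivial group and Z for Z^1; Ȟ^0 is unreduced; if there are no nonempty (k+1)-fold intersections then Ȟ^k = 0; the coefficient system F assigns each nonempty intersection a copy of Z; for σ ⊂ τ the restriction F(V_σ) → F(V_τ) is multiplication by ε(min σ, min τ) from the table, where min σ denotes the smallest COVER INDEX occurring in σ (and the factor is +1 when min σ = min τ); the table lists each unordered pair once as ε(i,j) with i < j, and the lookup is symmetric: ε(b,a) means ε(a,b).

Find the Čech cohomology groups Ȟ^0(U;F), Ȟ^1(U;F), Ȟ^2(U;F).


Ȟ^0(U;F) ≅ 0; Ȟ^1(U;F) ≅ Z/2; Ȟ^2(U;F) ≅ 0

nerve simplices:
  V12={x,a} V16={c} V23={p,q} V34={d} V45={r,u} V56={y}
C dims 6,6; δ0: rk 6, SNF 1^5·2
degree 0: 6−6−0 = 0 → Ȟ^0 ≅ 0
degree 1: 6−0−6 = 0 plus torsion [2] → Ȟ^1 ≅ Z/2
degree 2: 0−0−0 = 0 → Ȟ^2 ≅ 0


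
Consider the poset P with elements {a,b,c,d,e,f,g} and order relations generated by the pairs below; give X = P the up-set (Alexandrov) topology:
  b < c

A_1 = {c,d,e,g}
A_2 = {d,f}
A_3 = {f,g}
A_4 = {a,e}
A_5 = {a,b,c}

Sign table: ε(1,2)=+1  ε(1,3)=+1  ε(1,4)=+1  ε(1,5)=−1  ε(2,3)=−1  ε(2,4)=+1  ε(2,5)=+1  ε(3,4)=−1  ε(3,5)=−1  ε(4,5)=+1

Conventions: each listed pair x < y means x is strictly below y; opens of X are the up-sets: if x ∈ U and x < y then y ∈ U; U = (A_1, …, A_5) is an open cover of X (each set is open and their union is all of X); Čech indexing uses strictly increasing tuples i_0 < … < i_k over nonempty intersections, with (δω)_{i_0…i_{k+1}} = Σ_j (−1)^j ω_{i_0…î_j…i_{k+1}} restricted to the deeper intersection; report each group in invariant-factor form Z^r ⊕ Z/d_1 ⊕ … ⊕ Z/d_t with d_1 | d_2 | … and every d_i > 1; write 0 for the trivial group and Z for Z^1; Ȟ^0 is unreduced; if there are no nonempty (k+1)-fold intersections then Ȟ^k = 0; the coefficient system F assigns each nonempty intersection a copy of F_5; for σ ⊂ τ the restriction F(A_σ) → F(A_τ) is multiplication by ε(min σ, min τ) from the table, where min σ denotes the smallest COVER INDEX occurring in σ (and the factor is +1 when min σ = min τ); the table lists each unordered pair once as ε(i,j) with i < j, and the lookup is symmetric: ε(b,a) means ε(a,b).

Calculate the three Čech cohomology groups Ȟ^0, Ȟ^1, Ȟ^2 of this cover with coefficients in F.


nonempty intersections:
  A12={d} A13={g} A14={e} A15={c} A23={f} A45={a}
C dims 5,6; δ0: rk_F5 5
Ȟ^0: (5−5)−0=0 ⇒ 0
Ȟ^1: (6−0)−5=1 ⇒ Z/5
Ȟ^2: (0−0)−0=0 ⇒ 0

Ȟ^0 = 0, Ȟ^1 = Z/5, Ȟ^2 = 0


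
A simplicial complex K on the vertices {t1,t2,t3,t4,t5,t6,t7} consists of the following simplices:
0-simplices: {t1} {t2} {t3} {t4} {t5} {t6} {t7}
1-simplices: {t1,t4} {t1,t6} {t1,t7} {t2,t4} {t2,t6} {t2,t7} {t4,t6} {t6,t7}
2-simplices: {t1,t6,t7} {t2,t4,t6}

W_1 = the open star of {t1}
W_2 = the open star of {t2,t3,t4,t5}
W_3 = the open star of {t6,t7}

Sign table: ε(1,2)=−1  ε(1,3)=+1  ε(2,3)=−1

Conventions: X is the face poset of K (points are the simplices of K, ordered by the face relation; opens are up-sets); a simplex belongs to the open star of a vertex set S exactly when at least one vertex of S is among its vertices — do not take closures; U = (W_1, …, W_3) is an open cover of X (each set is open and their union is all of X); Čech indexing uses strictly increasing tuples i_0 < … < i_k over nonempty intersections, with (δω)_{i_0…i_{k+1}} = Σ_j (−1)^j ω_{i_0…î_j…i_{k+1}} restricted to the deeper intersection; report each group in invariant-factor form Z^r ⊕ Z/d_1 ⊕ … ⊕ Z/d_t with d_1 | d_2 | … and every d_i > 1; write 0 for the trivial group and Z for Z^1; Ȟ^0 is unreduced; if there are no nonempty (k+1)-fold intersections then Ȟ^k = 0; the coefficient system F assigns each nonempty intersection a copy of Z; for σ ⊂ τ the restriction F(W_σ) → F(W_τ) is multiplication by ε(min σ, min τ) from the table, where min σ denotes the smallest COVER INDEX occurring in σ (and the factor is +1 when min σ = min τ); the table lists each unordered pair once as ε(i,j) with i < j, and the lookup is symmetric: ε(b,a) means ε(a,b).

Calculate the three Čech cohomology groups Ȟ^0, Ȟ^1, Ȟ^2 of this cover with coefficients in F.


intersection data:
  W1={{t1},{t1,t4},{t1,t6},{t1,t7},{t1,t6,t7}} W2={{t2},{t3},{t4},{t5},{t1,t4},{t2,t4},{t2,t6},{t2,t7},{t4,t6},{t2,t4,t6}} W3={{t6},{t7},{t1,t6},{t1,t7},{t2,t6},{t2,t7},{t4,t6},{t6,t7},{t1,t6,t7},{t2,t4,t6}}
  W12={{t1,t4}} W13={{t1,t6},{t1,t7},{t1,t6,t7}} W23={{t2,t6},{t2,t7},{t4,t6},{t2,t4,t6}}
C dims 3,3; δ0: rk 2, SNF 1^2
Ȟ^0 = (3 − 2) − 0 = 1, so Ȟ^0 ≅ Z
Ȟ^1 = (3 − 0) − 2 = 1, so Ȟ^1 ≅ Z
Ȟ^2 = (0 − 0) − 0 = 0, so Ȟ^2 ≅ 0

Ȟ^0 = Z; Ȟ^1 = Z; Ȟ^2 = 0


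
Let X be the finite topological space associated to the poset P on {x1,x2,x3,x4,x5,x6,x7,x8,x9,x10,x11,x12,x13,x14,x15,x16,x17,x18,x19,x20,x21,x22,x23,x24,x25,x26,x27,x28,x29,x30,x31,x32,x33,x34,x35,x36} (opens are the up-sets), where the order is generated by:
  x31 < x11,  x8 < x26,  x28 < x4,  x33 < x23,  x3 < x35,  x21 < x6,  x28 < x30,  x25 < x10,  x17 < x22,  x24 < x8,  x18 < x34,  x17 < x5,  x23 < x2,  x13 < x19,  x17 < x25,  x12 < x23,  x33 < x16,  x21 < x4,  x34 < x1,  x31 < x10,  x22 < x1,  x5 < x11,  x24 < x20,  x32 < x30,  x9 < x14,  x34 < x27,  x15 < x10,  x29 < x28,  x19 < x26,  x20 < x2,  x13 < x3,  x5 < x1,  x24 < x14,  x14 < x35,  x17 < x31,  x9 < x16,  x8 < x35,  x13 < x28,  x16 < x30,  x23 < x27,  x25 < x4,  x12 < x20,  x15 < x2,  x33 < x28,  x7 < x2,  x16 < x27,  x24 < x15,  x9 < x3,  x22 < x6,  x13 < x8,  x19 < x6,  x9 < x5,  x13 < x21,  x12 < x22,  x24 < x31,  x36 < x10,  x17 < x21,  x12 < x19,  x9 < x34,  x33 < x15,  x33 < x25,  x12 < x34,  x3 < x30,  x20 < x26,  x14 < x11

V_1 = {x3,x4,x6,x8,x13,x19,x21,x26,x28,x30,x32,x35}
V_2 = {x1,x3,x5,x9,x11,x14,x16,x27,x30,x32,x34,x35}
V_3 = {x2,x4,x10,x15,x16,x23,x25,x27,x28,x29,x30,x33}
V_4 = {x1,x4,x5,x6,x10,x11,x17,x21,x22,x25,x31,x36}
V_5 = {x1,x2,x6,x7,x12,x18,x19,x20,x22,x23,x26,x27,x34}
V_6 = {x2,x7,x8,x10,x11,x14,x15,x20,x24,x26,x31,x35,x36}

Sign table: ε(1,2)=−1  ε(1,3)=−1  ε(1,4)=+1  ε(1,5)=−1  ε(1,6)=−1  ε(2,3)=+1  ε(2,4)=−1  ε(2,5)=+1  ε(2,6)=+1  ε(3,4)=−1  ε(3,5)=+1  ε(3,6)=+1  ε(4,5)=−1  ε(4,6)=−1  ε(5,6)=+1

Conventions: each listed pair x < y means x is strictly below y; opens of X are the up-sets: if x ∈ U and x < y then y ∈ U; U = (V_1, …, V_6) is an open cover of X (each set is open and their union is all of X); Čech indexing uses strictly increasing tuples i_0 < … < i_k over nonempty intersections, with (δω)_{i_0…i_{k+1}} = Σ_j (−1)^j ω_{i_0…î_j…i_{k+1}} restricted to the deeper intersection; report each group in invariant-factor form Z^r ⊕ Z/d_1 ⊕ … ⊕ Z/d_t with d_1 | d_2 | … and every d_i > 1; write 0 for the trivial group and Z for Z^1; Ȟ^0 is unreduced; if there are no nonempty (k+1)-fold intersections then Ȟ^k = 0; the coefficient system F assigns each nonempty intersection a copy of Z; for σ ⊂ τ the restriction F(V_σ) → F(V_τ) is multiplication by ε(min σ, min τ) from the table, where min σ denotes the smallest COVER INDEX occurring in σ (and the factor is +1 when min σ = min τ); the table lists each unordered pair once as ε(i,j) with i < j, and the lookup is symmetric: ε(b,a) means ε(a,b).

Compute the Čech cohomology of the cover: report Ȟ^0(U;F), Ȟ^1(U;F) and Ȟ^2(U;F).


Ȟ^0 = Z, Ȟ^1 = 0, Ȟ^2 = Z/2

cover nerve:
  V12={x3,x30,x32,x35} V13={x4,x28,x30} V14={x4,x6,x21} V15={x6,x19,x26} V16={x8,x26,x35} V23={x16,x27,x30} V24={x1,x5,x11} V25={x1,x27,x34} V26={x11,x14,x35} V34={x4,x10,x25} V35={x2,x23,x27} V36={x2,x10,x15} V45={x1,x6,x22} V46={x10,x11,x31,x36} V56={x2,x7,x20,x26}
  V123={x30} V126={x35} V134={x4} V145={x6} V156={x26} V235={x27} V245={x1} V246={x11} V346={x10} V356={x2}
C dims 6,15,10; δ0: rk 5, SNF 1^5; δ1: rk 10, SNF 1^9·2
Ȟ^0: (6−5)−0=1 ⇒ Z
Ȟ^1: (15−10)−5=0 ⇒ 0
Ȟ^2: (10−0)−10=0 plus torsion [2] ⇒ Z/2


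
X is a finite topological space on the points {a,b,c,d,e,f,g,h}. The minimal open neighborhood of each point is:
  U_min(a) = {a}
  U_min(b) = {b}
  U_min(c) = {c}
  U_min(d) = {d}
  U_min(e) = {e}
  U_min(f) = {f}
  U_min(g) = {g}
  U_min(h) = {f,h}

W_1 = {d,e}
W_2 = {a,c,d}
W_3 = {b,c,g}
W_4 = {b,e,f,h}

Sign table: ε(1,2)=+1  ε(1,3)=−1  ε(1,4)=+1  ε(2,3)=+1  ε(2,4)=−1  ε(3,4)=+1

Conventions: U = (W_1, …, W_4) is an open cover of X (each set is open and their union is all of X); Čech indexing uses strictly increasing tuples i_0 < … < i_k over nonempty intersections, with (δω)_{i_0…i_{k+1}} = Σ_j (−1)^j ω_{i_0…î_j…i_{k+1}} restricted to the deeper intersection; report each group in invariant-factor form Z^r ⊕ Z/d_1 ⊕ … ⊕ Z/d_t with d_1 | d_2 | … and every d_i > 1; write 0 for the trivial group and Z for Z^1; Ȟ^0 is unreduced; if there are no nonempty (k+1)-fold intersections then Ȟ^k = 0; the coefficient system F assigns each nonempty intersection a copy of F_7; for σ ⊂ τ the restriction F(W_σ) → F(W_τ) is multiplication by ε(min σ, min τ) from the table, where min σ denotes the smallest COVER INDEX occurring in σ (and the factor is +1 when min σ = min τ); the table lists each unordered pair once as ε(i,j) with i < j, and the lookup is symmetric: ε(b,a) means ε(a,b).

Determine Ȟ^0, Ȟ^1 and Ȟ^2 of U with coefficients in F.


Ȟ^0 = Z/7, Ȟ^1 = Z/7 and Ȟ^2 = 0

nonempty overlaps:
  W12={d} W14={e} W23={c} W34={b}
C dims 4,4; δ0: rk_F7 3
degree 0: 4−3−0 = 1 → Ȟ^0 ≅ Z/7
degree 1: 4−0−3 = 1 → Ȟ^1 ≅ Z/7
degree 2: 0−0−0 = 0 → Ȟ^2 ≅ 0


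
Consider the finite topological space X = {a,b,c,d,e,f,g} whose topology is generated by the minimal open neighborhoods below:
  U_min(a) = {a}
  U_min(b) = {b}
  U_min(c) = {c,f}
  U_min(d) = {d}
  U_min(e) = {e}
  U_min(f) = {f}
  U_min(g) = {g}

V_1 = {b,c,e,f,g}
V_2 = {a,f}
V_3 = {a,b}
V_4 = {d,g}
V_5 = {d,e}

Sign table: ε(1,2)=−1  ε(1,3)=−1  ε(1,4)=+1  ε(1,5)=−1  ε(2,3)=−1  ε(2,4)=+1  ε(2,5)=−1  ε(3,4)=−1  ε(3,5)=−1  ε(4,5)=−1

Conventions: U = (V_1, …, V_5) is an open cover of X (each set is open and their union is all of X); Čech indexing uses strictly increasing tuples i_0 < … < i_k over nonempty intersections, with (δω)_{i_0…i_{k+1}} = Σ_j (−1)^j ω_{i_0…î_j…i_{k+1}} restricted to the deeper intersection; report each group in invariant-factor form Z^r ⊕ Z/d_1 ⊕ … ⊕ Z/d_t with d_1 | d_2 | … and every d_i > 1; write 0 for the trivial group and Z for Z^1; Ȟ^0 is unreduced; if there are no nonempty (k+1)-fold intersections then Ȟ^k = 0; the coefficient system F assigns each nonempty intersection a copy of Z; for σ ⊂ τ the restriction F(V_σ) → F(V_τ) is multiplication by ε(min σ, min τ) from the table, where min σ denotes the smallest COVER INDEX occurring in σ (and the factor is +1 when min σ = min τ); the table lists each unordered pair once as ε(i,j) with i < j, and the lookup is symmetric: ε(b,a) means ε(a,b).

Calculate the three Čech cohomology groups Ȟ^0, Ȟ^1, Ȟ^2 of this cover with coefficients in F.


nonempty overlaps:
  V12={f} V13={b} V14={g} V15={e} V23={a} V45={d}
C dims 5,6; δ0: rk 5, SNF 1^4·2
degree 0: 5−5−0 = 0 → Ȟ^0 ≅ 0
degree 1: 6−0−5 = 1 plus torsion [2] → Ȟ^1 ≅ Z ⊕ Z/2
degree 2: 0−0−0 = 0 → Ȟ^2 ≅ 0

Ȟ^0 = 0, Ȟ^1 = Z ⊕ Z/2 and Ȟ^2 = 0


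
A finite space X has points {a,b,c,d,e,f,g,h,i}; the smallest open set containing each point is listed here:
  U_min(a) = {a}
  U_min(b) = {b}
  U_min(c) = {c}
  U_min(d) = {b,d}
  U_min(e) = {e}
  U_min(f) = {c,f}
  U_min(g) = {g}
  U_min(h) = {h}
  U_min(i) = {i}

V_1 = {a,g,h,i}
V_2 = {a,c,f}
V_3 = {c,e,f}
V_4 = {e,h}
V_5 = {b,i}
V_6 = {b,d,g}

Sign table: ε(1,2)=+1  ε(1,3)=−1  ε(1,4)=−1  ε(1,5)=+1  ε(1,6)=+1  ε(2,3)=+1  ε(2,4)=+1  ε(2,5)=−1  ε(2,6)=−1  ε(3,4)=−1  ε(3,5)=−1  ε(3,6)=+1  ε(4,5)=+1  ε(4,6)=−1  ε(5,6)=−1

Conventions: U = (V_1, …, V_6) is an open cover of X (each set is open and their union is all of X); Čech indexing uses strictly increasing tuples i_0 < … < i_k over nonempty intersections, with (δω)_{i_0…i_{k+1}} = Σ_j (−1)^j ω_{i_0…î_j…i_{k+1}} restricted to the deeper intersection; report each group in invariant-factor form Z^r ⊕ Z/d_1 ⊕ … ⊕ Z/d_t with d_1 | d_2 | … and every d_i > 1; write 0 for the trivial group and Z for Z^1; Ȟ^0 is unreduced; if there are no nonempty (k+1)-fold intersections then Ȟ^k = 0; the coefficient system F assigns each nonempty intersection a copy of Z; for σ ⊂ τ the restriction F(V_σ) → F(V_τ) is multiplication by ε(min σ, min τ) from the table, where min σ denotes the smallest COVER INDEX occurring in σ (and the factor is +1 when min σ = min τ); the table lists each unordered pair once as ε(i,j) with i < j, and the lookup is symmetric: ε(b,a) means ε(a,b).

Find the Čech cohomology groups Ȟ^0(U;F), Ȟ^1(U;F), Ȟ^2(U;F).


cover nerve:
  V12={a} V14={h} V15={i} V16={g} V23={c,f} V34={e} V56={b}
C dims 6,7; δ0: rk 6, SNF 1^5·2
Ȟ^0: (6−6)−0=0 ⇒ 0
Ȟ^1: (7−0)−6=1 plus torsion [2] ⇒ Z ⊕ Z/2
Ȟ^2: (0−0)−0=0 ⇒ 0

Ȟ^0 ≅ 0, Ȟ^1 ≅ Z ⊕ Z/2, Ȟ^2 ≅ 0


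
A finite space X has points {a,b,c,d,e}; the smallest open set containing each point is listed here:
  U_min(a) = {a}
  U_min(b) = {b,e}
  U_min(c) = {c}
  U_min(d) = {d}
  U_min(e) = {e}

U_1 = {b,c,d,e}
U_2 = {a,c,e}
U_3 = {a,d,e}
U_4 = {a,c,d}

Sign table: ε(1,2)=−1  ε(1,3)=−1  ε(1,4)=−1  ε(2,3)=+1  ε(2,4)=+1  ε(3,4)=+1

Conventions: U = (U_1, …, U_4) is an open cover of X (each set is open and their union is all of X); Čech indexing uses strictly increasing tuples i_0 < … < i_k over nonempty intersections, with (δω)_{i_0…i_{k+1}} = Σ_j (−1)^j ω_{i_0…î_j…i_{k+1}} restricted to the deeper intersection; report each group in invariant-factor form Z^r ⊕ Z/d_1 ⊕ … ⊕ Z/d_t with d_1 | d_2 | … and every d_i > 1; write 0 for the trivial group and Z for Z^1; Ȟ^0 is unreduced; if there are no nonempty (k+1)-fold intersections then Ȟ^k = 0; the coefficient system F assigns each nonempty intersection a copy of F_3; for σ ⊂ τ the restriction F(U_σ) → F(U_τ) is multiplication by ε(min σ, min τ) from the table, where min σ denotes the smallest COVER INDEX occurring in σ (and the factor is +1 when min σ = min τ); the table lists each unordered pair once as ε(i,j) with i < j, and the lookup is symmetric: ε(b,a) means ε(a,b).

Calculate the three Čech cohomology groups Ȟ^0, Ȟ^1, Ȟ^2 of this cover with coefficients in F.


nerve simplices:
  U12={c,e} U13={d,e} U14={c,d} U23={a,e} U24={a,c} U34={a,d}
  U123={e} U124={c} U134={d} U234={a}
C dims 4,6,4; δ0: rk_F3 3; δ1: rk_F3 3
degree 0: 4−3−0 = 1 → Ȟ^0 ≅ Z/3
degree 1: 6−3−3 = 0 → Ȟ^1 ≅ 0
degree 2: 4−0−3 = 1 → Ȟ^2 ≅ Z/3

Ȟ^0 ≅ Z/3, Ȟ^1 ≅ 0 and Ȟ^2 ≅ Z/3


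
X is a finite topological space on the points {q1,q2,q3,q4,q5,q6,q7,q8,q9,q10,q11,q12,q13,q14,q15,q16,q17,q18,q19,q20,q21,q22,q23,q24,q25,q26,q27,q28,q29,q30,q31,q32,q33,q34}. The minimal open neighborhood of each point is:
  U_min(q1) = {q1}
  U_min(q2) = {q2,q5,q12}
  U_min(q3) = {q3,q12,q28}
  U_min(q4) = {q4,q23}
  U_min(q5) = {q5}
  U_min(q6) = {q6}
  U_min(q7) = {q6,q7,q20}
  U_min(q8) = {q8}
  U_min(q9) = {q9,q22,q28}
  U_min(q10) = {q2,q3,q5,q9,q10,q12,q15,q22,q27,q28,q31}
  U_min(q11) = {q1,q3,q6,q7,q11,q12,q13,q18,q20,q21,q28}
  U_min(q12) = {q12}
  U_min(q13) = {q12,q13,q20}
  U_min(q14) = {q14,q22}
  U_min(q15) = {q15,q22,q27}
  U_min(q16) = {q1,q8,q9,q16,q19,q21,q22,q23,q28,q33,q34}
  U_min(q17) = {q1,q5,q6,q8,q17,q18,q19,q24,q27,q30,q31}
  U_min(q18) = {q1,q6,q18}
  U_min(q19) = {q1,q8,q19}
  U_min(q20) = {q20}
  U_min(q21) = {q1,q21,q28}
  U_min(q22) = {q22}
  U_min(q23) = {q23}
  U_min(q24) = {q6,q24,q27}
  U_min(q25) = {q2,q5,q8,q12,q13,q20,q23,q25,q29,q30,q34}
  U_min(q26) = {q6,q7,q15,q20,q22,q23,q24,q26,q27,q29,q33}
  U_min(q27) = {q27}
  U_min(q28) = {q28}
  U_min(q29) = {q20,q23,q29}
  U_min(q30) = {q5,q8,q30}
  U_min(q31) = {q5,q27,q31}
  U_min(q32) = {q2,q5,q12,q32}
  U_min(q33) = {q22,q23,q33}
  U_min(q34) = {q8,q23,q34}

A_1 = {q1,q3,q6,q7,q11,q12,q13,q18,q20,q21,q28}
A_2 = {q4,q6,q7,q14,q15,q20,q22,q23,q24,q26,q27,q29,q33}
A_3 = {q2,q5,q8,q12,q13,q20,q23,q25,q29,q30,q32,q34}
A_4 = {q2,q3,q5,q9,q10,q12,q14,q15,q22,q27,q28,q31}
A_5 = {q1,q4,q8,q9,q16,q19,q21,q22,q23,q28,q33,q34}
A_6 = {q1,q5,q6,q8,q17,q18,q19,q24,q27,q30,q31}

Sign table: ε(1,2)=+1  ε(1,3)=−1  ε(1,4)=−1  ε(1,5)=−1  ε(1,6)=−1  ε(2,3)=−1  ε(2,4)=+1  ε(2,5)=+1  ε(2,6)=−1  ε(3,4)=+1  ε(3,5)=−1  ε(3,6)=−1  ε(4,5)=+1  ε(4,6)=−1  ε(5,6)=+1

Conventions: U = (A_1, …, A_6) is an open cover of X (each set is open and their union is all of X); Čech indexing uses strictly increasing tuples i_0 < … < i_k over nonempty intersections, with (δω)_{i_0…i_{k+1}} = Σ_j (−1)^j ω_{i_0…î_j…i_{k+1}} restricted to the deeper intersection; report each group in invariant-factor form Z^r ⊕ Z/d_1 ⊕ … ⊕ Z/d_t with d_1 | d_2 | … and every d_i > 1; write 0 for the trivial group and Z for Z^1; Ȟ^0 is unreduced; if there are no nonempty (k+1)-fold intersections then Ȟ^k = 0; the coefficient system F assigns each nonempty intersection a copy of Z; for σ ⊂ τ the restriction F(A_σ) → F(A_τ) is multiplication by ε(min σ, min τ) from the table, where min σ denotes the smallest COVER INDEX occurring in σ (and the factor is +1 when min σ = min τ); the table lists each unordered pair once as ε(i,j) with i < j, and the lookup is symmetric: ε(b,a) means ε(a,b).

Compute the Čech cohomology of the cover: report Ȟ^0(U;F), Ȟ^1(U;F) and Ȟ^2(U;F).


Ȟ^0(U;F) ≅ 0, Ȟ^1(U;F) ≅ Z/2, Ȟ^2(U;F) ≅ Z

intersection data:
  A12={q6,q7,q20} A13={q12,q13,q20} A14={q3,q12,q28} A15={q1,q21,q28} A16={q1,q6,q18} A23={q20,q23,q29} A24={q14,q15,q22,q27} A25={q4,q22,q23,q33} A26={q6,q24,q27} A34={q2,q5,q12} A35={q8,q23,q34} A36={q5,q8,q30} A45={q9,q22,q28} A46={q5,q27,q31} A56={q1,q8,q19}
  A123={q20} A126={q6} A134={q12} A145={q28} A156={q1} A235={q23} A245={q22} A246={q27} A346={q5} A356={q8}
C dims 6,15,10; δ0: rk 6, SNF 1^5·2; δ1: rk 9, SNF 1^9
Ȟ^0 = (6 − 6) − 0 = 0, so Ȟ^0 ≅ 0
Ȟ^1 = (15 − 9) − 6 = 0 plus torsion [2], so Ȟ^1 ≅ Z/2
Ȟ^2 = (10 − 0) − 9 = 1, so Ȟ^2 ≅ Z
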